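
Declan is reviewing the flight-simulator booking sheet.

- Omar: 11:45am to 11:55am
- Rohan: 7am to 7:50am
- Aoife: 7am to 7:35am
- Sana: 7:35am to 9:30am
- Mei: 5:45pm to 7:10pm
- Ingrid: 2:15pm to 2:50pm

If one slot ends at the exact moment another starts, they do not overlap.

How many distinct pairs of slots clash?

Sorted by start: Rohan, Aoife, Sana, Omar, Ingrid, Mei.
Aoife starts before Rohan ends → Rohan and Aoife overlap.
Sana starts before Rohan ends → Rohan and Sana overlap.
Omar starts after Rohan ends, so nothing later overlaps Rohan either.
Sana starts exactly when Aoife ends (back-to-back, no overlap), so nothing later overlaps Aoife either.
Omar starts after Sana ends, so nothing later overlaps Sana either.
Ingrid starts after Omar ends, so nothing later overlaps Omar either.
Mei starts after Ingrid ends.
Overlapping pairs: Aoife & Rohan, Rohan & Sana — 2 in total.

2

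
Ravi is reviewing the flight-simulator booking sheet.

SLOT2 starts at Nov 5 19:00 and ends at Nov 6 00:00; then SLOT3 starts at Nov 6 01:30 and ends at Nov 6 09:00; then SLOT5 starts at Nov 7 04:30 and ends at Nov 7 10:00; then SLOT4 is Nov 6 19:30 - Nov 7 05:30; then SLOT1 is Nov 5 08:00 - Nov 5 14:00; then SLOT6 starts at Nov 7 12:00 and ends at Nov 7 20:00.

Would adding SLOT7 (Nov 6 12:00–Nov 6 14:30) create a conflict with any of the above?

SLOT1: ends Nov 5 14:00 at or before SLOT7 starts Nov 6 12:00 → clear.
SLOT2: ends Nov 6 00:00 at or before SLOT7 starts Nov 6 12:00 → clear.
SLOT3: ends Nov 6 09:00 at or before SLOT7 starts Nov 6 12:00 → clear.
SLOT4: starts Nov 6 19:30 at or after SLOT7 ends Nov 6 14:30 → clear.
SLOT5: starts Nov 7 04:30 at or after SLOT7 ends Nov 6 14:30 → clear.
SLOT6: starts Nov 7 12:00 at or after SLOT7 ends Nov 6 14:30 → clear.

No — it doesn't clash with anything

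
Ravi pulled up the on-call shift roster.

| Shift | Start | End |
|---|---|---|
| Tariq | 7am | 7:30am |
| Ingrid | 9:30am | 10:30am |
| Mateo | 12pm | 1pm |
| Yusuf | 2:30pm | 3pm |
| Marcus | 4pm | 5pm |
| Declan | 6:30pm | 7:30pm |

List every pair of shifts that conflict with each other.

none

Check each pair: they overlap iff neither finishes before the other starts.
Sorted by start: Tariq, Ingrid, Mateo, Yusuf, Marcus, Declan.
Ingrid starts after Tariq ends, so Tariq has no further overlaps.
Mateo starts after Ingrid ends, so Ingrid has no further overlaps.
Yusuf starts after Mateo ends, so Mateo has no further overlaps.
Marcus starts after Yusuf ends, so Yusuf has no further overlaps.
Declan starts after Marcus ends.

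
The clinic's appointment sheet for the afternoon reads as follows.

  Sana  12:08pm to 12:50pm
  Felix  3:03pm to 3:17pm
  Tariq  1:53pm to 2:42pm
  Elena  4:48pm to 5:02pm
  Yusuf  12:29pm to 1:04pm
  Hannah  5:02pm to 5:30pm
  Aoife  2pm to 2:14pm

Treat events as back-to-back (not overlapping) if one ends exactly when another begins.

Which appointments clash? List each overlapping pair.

Aoife & Tariq, Sana & Yusuf

Two intervals overlap when each starts before the other ends.
Sorted by start: Sana, Yusuf, Tariq, Aoife, Felix, Elena, Hannah.
Yusuf starts before Sana ends → Sana and Yusuf overlap.
Tariq starts after Sana ends, so nothing later overlaps Sana either.
Tariq starts after Yusuf ends, so nothing later overlaps Yusuf either.
Aoife starts before Tariq ends → Tariq and Aoife overlap.
Felix starts after Tariq ends, so nothing later overlaps Tariq either.
Felix starts after Aoife ends, so nothing later overlaps Aoife either.
Elena starts after Felix ends, so nothing later overlaps Felix either.
Hannah starts exactly when Elena ends (back-to-back, no overlap).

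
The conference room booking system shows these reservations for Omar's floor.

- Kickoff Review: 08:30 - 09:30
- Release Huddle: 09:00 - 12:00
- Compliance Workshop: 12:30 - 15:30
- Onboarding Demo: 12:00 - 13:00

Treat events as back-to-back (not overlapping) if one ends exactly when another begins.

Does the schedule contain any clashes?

Yes

Sorted by start: Kickoff Review, Release Huddle, Onboarding Demo, Compliance Workshop.
Release Huddle starts before Kickoff Review ends → Kickoff Review and Release Huddle overlap.
That's a conflict, so the schedule is not conflict-free.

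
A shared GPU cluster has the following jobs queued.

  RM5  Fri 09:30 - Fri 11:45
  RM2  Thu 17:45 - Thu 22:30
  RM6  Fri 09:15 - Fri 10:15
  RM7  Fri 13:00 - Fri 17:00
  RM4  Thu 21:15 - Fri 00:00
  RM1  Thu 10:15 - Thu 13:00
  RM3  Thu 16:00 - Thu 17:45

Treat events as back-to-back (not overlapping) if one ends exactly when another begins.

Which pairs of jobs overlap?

RM2 & RM4, RM5 & RM6

Check each pair: they overlap iff neither finishes before the other starts.
Sorted by start: RM1, RM3, RM2, RM4, RM6, RM5, RM7.
RM3 starts after RM1 ends, so RM1 has no further overlaps.
RM2 starts exactly when RM3 ends (back-to-back, no overlap), so RM3 has no further overlaps.
RM4 starts before RM2 ends → RM2 and RM4 overlap.
RM6 starts after RM2 ends, so RM2 has no further overlaps.
RM6 starts after RM4 ends, so RM4 has no further overlaps.
RM5 starts before RM6 ends → RM6 and RM5 overlap.
RM7 starts after RM6 ends.
RM7 starts after RM5 ends.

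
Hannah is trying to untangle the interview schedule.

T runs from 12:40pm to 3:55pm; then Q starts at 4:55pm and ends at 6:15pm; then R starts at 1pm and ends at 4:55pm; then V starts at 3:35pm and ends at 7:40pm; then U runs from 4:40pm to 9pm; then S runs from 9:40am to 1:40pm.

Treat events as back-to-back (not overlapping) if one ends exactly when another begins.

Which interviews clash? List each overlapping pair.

Sorted by start: S, T, R, V, U, Q.
T starts before S ends → S and T overlap.
R starts before S ends → S and R overlap.
V starts after S ends, so nothing later overlaps S either.
R starts before T ends → T and R overlap.
V starts before T ends → T and V overlap.
U starts after T ends, so nothing later overlaps T either.
V starts before R ends → R and V overlap.
U starts before R ends → R and U overlap.
Q starts exactly when R ends (back-to-back, no overlap).
U starts before V ends → V and U overlap.
Q starts before V ends → V and Q overlap.
Q starts before U ends → U and Q overlap.

Q & U, Q & V, R & S, R & T, R & U, R & V, S & T, T & V, U & V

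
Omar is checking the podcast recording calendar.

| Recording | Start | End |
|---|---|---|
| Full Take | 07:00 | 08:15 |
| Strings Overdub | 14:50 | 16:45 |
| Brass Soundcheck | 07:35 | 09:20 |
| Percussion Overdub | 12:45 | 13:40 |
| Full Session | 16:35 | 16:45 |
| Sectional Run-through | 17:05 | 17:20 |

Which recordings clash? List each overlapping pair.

Sorted by start: Full Take, Brass Soundcheck, Percussion Overdub, Strings Overdub, Full Session, Sectional Run-through.
Brass Soundcheck starts before Full Take ends → Full Take and Brass Soundcheck overlap.
Percussion Overdub starts after Full Take ends; Full Take is clear from here.
Percussion Overdub starts after Brass Soundcheck ends; Brass Soundcheck is clear from here.
Strings Overdub starts after Percussion Overdub ends; Percussion Overdub is clear from here.
Full Session starts before Strings Overdub ends → Strings Overdub and Full Session overlap.
Sectional Run-through starts after Strings Overdub ends.
Sectional Run-through starts after Full Session ends.

Brass Soundcheck & Full Take, Full Session & Strings Overdub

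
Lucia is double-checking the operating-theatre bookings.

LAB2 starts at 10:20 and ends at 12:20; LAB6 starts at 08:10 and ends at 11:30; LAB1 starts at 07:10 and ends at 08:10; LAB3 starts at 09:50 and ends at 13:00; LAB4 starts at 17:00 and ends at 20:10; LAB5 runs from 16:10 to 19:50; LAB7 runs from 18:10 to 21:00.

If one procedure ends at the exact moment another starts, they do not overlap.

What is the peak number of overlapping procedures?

3

Walk through starts and ends in time order (an end at T is processed before a start at T):
07:10 start LAB1 → 1
08:10 end LAB1 → 0
08:10 start LAB6 → 1
09:50 start LAB3 → 2
10:20 start LAB2 → 3
11:30 end LAB6 → 2
12:20 end LAB2 → 1
13:00 end LAB3 → 0
16:10 start LAB5 → 1
17:00 start LAB4 → 2
18:10 start LAB7 → 3
19:50 end LAB5 → 2
20:10 end LAB4 → 1
21:00 end LAB7 → 0
Peak is 3, at 10:20 (LAB2, LAB3, LAB6).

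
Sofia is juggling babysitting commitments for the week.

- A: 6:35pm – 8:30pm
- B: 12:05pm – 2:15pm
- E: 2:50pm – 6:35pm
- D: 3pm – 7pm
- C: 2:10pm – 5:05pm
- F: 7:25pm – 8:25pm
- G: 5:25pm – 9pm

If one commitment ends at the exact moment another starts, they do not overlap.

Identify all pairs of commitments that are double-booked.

A & D, A & F, A & G, B & C, C & D, C & E, D & E, D & G, E & G, F & G

Sorted by start: B, C, E, D, G, A, F.
C starts before B ends → B and C overlap.
E starts after B ends — done with B.
E starts before C ends → C and E overlap.
D starts before C ends → C and D overlap.
G starts after C ends — done with C.
D starts before E ends → E and D overlap.
G starts before E ends → E and G overlap.
A starts exactly when E ends (back-to-back, no overlap) — done with E.
G starts before D ends → D and G overlap.
A starts before D ends → D and A overlap.
F starts after D ends.
A starts before G ends → G and A overlap.
F starts before G ends → G and F overlap.
F starts before A ends → A and F overlap.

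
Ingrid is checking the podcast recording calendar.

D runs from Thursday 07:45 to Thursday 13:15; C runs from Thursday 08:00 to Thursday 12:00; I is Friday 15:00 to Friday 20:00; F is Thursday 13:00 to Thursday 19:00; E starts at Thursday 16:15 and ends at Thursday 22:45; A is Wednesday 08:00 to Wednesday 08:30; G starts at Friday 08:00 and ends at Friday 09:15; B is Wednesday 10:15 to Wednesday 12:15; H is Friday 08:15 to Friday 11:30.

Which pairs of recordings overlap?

C & D, D & F, E & F, G & H

Sorted by start: A, B, D, C, F, E, G, H, I.
B starts after A ends — done with A.
D starts after B ends — done with B.
C starts before D ends → D and C overlap.
F starts before D ends → D and F overlap.
E starts after D ends — done with D.
F starts after C ends — done with C.
E starts before F ends → F and E overlap.
G starts after F ends — done with F.
G starts after E ends — done with E.
H starts before G ends → G and H overlap.
I starts after G ends.
I starts after H ends.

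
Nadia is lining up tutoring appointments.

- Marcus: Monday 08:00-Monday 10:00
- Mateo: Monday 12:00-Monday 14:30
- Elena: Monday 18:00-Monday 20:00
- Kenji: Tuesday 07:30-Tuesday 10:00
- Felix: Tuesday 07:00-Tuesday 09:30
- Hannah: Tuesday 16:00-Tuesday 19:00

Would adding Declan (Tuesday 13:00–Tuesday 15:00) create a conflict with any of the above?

Marcus: ends Monday 10:00 at or before Declan starts Tuesday 13:00 → clear.
Mateo: ends Monday 14:30 at or before Declan starts Tuesday 13:00 → clear.
Elena: ends Monday 20:00 at or before Declan starts Tuesday 13:00 → clear.
Felix: ends Tuesday 09:30 at or before Declan starts Tuesday 13:00 → clear.
Kenji: ends Tuesday 10:00 at or before Declan starts Tuesday 13:00 → clear.
Hannah: starts Tuesday 16:00 at or after Declan ends Tuesday 15:00 → clear.

No — it doesn't clash with anything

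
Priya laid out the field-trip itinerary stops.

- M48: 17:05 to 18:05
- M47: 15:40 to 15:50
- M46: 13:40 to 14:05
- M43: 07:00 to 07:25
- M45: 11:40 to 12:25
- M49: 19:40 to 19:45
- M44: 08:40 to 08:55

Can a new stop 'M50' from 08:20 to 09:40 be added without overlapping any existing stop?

No — it overlaps M44

M43: ends 07:25 at or before M50 starts 08:20 → clear.
M44: starts 08:40 before M50 ends 09:40, and ends 08:55 after M50 starts 08:20 → overlap.
M45: starts 11:40 at or after M50 ends 09:40 → clear.
M46: starts 13:40 at or after M50 ends 09:40 → clear.
M47: starts 15:40 at or after M50 ends 09:40 → clear.
M48: starts 17:05 at or after M50 ends 09:40 → clear.
M49: starts 19:40 at or after M50 ends 09:40 → clear.
M50 overlaps M44.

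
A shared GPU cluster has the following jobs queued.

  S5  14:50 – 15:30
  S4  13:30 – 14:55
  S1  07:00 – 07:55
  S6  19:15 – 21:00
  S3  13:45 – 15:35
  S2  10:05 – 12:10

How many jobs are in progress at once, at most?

Sort all start/end points and keep a running count:
07:00 start S1 → 1
07:55 end S1 → 0
10:05 start S2 → 1
12:10 end S2 → 0
13:30 start S4 → 1
13:45 start S3 → 2
14:50 start S5 → 3
14:55 end S4 → 2
15:30 end S5 → 1
15:35 end S3 → 0
19:15 start S6 → 1
21:00 end S6 → 0
Peak is 3, at 14:50 (S3, S4, S5).

3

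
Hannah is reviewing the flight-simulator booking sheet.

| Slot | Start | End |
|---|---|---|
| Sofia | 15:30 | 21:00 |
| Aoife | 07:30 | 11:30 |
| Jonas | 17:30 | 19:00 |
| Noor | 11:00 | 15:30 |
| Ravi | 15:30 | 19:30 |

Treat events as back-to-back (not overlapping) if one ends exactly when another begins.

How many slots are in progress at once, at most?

Sweep the timeline, counting +1 at each start and −1 at each end (ends before starts at a tie):
07:30 start Aoife → 1
11:00 start Noor → 2
11:30 end Aoife → 1
15:30 end Noor → 0
15:30 start Ravi → 1
15:30 start Sofia → 2
17:30 start Jonas → 3
19:00 end Jonas → 2
19:30 end Ravi → 1
21:00 end Sofia → 0
Peak is 3, at 17:30 (Jonas, Ravi, Sofia).

3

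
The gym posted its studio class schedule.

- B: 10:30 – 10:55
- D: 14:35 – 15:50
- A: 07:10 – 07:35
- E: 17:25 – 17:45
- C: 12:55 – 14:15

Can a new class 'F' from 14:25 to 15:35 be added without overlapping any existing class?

A: ends 07:35 at or before F starts 14:25 → clear.
B: ends 10:55 at or before F starts 14:25 → clear.
C: ends 14:15 at or before F starts 14:25 → clear.
D: starts 14:35 before F ends 15:35, and ends 15:50 after F starts 14:25 → overlap.
E: starts 17:25 at or after F ends 15:35 → clear.
F overlaps D.

No — it overlaps D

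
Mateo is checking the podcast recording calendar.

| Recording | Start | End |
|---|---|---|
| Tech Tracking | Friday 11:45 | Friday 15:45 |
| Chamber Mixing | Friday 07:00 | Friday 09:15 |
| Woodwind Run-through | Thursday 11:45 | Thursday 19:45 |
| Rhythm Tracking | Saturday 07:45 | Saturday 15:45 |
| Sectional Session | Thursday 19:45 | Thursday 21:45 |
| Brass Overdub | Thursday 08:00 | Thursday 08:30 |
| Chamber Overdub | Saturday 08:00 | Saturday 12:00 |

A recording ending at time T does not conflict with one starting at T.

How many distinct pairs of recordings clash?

1

Check each pair: they overlap iff neither finishes before the other starts.
Sorted by start: Brass Overdub, Woodwind Run-through, Sectional Session, Chamber Mixing, Tech Tracking, Rhythm Tracking, Chamber Overdub.
Woodwind Run-through starts after Brass Overdub ends; Brass Overdub is clear from here.
Sectional Session starts exactly when Woodwind Run-through ends (back-to-back, no overlap); Woodwind Run-through is clear from here.
Chamber Mixing starts after Sectional Session ends; Sectional Session is clear from here.
Tech Tracking starts after Chamber Mixing ends; Chamber Mixing is clear from here.
Rhythm Tracking starts after Tech Tracking ends; Tech Tracking is clear from here.
Chamber Overdub starts before Rhythm Tracking ends → Rhythm Tracking and Chamber Overdub overlap.
Overlapping pairs: Chamber Overdub & Rhythm Tracking — 1 in total.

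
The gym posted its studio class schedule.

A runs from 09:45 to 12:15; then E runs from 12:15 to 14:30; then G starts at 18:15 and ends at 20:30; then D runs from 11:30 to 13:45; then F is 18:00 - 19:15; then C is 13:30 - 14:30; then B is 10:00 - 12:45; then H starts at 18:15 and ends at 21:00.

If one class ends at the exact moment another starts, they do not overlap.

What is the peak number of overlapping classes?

Sweep the timeline, counting +1 at each start and −1 at each end (ends before starts at a tie):
09:45 start A → 1
10:00 start B → 2
11:30 start D → 3
12:15 end A → 2
12:15 start E → 3
12:45 end B → 2
13:30 start C → 3
13:45 end D → 2
14:30 end C → 1
14:30 end E → 0
18:00 start F → 1
18:15 start G → 2
18:15 start H → 3
19:15 end F → 2
20:30 end G → 1
21:00 end H → 0
Peak is 3, at 11:30 (A, B, D).

3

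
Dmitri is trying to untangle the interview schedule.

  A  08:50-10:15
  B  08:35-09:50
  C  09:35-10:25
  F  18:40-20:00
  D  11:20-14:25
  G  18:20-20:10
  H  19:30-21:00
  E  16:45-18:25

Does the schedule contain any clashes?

Sorted by start: B, A, C, D, E, G, F, H.
A starts before B ends → B and A overlap.
That's a conflict, so the schedule is not conflict-free.

Yes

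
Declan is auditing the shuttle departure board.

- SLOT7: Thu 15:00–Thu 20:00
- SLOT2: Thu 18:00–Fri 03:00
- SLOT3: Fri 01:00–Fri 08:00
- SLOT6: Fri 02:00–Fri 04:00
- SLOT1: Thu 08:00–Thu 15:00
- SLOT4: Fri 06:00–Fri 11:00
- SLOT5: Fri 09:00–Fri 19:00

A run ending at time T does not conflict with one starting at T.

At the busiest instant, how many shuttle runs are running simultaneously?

Sort all start/end points and keep a running count:
Thu 08:00 start SLOT1 → 1
Thu 15:00 end SLOT1 → 0
Thu 15:00 start SLOT7 → 1
Thu 18:00 start SLOT2 → 2
Thu 20:00 end SLOT7 → 1
Fri 01:00 start SLOT3 → 2
Fri 02:00 start SLOT6 → 3
Fri 03:00 end SLOT2 → 2
Fri 04:00 end SLOT6 → 1
Fri 06:00 start SLOT4 → 2
Fri 08:00 end SLOT3 → 1
Fri 09:00 start SLOT5 → 2
Fri 11:00 end SLOT4 → 1
Fri 19:00 end SLOT5 → 0
Peak is 3, at Fri 02:00 (SLOT2, SLOT3, SLOT6).

3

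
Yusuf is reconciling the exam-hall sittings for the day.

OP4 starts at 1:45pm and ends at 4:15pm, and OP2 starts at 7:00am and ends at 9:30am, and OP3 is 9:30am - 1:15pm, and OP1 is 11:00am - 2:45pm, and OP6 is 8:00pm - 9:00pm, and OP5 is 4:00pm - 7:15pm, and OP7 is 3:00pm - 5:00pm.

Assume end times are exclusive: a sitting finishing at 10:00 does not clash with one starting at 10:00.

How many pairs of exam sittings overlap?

5

Sorted by start: OP2, OP3, OP1, OP4, OP7, OP5, OP6.
OP3 starts exactly when OP2 ends (back-to-back, no overlap), so OP2 has no further overlaps.
OP1 starts before OP3 ends → OP3 and OP1 overlap.
OP4 starts after OP3 ends, so OP3 has no further overlaps.
OP4 starts before OP1 ends → OP1 and OP4 overlap.
OP7 starts after OP1 ends, so OP1 has no further overlaps.
OP7 starts before OP4 ends → OP4 and OP7 overlap.
OP5 starts before OP4 ends → OP4 and OP5 overlap.
OP6 starts after OP4 ends.
OP5 starts before OP7 ends → OP7 and OP5 overlap.
OP6 starts after OP7 ends.
OP6 starts after OP5 ends.
Overlapping pairs: OP1 & OP3, OP1 & OP4, OP4 & OP5, OP4 & OP7, OP5 & OP7 — 5 in total.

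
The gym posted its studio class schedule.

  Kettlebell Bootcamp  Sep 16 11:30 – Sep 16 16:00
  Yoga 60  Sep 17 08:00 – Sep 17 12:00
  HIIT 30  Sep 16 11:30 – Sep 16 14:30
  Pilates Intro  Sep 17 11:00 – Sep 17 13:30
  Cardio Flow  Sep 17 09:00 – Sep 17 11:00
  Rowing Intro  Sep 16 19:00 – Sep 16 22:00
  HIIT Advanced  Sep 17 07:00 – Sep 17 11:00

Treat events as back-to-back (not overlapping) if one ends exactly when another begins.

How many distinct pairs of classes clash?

5

Check each pair: they overlap iff neither finishes before the other starts.
Sorted by start: Kettlebell Bootcamp, HIIT 30, Rowing Intro, HIIT Advanced, Yoga 60, Cardio Flow, Pilates Intro.
HIIT 30 starts before Kettlebell Bootcamp ends → Kettlebell Bootcamp and HIIT 30 overlap.
Rowing Intro starts after Kettlebell Bootcamp ends; Kettlebell Bootcamp is clear from here.
Rowing Intro starts after HIIT 30 ends; HIIT 30 is clear from here.
HIIT Advanced starts after Rowing Intro ends; Rowing Intro is clear from here.
Yoga 60 starts before HIIT Advanced ends → HIIT Advanced and Yoga 60 overlap.
Cardio Flow starts before HIIT Advanced ends → HIIT Advanced and Cardio Flow overlap.
Pilates Intro starts exactly when HIIT Advanced ends (back-to-back, no overlap).
Cardio Flow starts before Yoga 60 ends → Yoga 60 and Cardio Flow overlap.
Pilates Intro starts before Yoga 60 ends → Yoga 60 and Pilates Intro overlap.
Pilates Intro starts exactly when Cardio Flow ends (back-to-back, no overlap).
Overlapping pairs: Cardio Flow & HIIT Advanced, Cardio Flow & Yoga 60, HIIT 30 & Kettlebell Bootcamp, HIIT Advanced & Yoga 60, Pilates Intro & Yoga 60 — 5 in total.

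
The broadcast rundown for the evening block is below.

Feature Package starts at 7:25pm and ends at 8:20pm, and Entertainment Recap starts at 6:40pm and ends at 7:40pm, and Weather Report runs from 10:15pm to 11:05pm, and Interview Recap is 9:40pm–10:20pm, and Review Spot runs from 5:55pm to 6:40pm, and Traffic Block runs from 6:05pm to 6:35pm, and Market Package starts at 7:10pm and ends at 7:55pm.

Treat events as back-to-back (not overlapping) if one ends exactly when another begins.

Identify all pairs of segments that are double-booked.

Entertainment Recap & Feature Package, Entertainment Recap & Market Package, Feature Package & Market Package, Interview Recap & Weather Report, Review Spot & Traffic Block

Sorted by start: Review Spot, Traffic Block, Entertainment Recap, Market Package, Feature Package, Interview Recap, Weather Report.
Traffic Block starts before Review Spot ends → Review Spot and Traffic Block overlap.
Entertainment Recap starts exactly when Review Spot ends (back-to-back, no overlap) — done with Review Spot.
Entertainment Recap starts after Traffic Block ends — done with Traffic Block.
Market Package starts before Entertainment Recap ends → Entertainment Recap and Market Package overlap.
Feature Package starts before Entertainment Recap ends → Entertainment Recap and Feature Package overlap.
Interview Recap starts after Entertainment Recap ends — done with Entertainment Recap.
Feature Package starts before Market Package ends → Market Package and Feature Package overlap.
Interview Recap starts after Market Package ends — done with Market Package.
Interview Recap starts after Feature Package ends — done with Feature Package.
Weather Report starts before Interview Recap ends → Interview Recap and Weather Report overlap.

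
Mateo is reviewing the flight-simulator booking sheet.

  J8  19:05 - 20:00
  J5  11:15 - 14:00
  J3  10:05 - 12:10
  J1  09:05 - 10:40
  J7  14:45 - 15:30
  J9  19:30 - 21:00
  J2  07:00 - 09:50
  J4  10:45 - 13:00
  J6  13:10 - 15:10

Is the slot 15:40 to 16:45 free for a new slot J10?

J2: ends 09:50 at or before J10 starts 15:40 → clear.
J1: ends 10:40 at or before J10 starts 15:40 → clear.
J3: ends 12:10 at or before J10 starts 15:40 → clear.
J4: ends 13:00 at or before J10 starts 15:40 → clear.
J5: ends 14:00 at or before J10 starts 15:40 → clear.
J6: ends 15:10 at or before J10 starts 15:40 → clear.
J7: ends 15:30 at or before J10 starts 15:40 → clear.
J8: starts 19:05 at or after J10 ends 16:45 → clear.
J9: starts 19:30 at or after J10 ends 16:45 → clear.

Yes — the slot is free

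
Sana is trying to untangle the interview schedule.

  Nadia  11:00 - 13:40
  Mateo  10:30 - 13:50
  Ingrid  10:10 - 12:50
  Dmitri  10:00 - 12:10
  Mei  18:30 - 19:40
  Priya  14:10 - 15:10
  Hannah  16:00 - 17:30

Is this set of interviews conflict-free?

Sorted by start: Dmitri, Ingrid, Mateo, Nadia, Priya, Hannah, Mei.
Ingrid starts before Dmitri ends → Dmitri and Ingrid overlap.
That's a conflict, so the schedule is not conflict-free.

No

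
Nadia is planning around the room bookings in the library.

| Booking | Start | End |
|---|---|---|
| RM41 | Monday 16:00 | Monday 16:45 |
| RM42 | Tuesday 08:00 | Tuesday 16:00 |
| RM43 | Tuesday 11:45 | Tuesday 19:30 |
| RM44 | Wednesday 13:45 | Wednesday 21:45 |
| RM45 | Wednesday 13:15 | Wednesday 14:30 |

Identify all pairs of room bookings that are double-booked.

Sorted by start: RM41, RM42, RM43, RM45, RM44.
RM42 starts after RM41 ends — done with RM41.
RM43 starts before RM42 ends → RM42 and RM43 overlap.
RM45 starts after RM42 ends — done with RM42.
RM45 starts after RM43 ends — done with RM43.
RM44 starts before RM45 ends → RM45 and RM44 overlap.

RM42 & RM43, RM44 & RM45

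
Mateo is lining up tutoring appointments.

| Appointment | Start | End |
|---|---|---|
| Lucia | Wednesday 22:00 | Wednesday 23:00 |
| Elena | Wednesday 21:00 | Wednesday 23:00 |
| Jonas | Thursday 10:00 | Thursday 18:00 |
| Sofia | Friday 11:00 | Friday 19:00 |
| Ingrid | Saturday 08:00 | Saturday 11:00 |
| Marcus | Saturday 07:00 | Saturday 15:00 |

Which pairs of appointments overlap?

Elena & Lucia, Ingrid & Marcus

Sorted by start: Elena, Lucia, Jonas, Sofia, Marcus, Ingrid.
Lucia starts before Elena ends → Elena and Lucia overlap.
Jonas starts after Elena ends, so Elena has no further overlaps.
Jonas starts after Lucia ends, so Lucia has no further overlaps.
Sofia starts after Jonas ends, so Jonas has no further overlaps.
Marcus starts after Sofia ends, so Sofia has no further overlaps.
Ingrid starts before Marcus ends → Marcus and Ingrid overlap.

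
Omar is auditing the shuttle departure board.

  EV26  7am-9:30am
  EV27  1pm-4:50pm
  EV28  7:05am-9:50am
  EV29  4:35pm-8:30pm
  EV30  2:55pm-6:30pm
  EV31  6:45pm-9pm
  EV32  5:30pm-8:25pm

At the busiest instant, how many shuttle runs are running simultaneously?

Sort all start/end points and keep a running count:
7am start EV26 → 1
7:05am start EV28 → 2
9:30am end EV26 → 1
9:50am end EV28 → 0
1pm start EV27 → 1
2:55pm start EV30 → 2
4:35pm start EV29 → 3
4:50pm end EV27 → 2
5:30pm start EV32 → 3
6:30pm end EV30 → 2
6:45pm start EV31 → 3
8:25pm end EV32 → 2
8:30pm end EV29 → 1
9pm end EV31 → 0
Peak is 3, at 4:35pm (EV27, EV29, EV30).

3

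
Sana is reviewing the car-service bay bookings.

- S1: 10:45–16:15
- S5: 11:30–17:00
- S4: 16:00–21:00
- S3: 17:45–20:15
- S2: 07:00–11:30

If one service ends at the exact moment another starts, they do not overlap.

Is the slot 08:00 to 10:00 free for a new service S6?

S2: starts 07:00 before S6 ends 10:00, and ends 11:30 after S6 starts 08:00 → overlap.
S1: starts 10:45 at or after S6 ends 10:00 → clear.
S5: starts 11:30 at or after S6 ends 10:00 → clear.
S4: starts 16:00 at or after S6 ends 10:00 → clear.
S3: starts 17:45 at or after S6 ends 10:00 → clear.
S6 overlaps S2.

No — it overlaps S2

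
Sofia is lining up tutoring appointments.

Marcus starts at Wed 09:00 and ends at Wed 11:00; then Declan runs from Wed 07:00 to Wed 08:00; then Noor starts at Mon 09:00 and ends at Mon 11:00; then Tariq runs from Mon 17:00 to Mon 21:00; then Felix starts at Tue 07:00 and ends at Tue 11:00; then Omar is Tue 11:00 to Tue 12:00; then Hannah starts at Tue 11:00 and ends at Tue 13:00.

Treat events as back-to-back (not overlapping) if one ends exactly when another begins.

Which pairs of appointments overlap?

Hannah & Omar

Sorted by start: Noor, Tariq, Felix, Hannah, Omar, Declan, Marcus.
Tariq starts after Noor ends, so Noor has no further overlaps.
Felix starts after Tariq ends, so Tariq has no further overlaps.
Hannah starts exactly when Felix ends (back-to-back, no overlap), so Felix has no further overlaps.
Omar starts before Hannah ends → Hannah and Omar overlap.
Declan starts after Hannah ends, so Hannah has no further overlaps.
Declan starts after Omar ends, so Omar has no further overlaps.
Marcus starts after Declan ends.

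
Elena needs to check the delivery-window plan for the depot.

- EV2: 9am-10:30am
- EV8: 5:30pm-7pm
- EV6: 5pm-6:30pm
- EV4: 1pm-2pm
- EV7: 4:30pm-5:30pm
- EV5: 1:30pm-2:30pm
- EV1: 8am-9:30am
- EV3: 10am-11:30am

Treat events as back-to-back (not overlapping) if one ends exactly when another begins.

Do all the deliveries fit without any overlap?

Sorted by start: EV1, EV2, EV3, EV4, EV5, EV7, EV6, EV8.
EV2 starts before EV1 ends → EV1 and EV2 overlap.
That's a conflict, so the schedule is not conflict-free.

No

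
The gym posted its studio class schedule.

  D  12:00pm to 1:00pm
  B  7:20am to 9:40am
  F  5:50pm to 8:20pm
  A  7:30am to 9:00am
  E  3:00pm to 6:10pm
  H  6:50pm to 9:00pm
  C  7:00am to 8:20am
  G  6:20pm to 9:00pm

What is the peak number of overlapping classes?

3

Sweep the timeline, counting +1 at each start and −1 at each end (ends before starts at a tie):
7:00am start C → 1
7:20am start B → 2
7:30am start A → 3
8:20am end C → 2
9:00am end A → 1
9:40am end B → 0
12:00pm start D → 1
1:00pm end D → 0
3:00pm start E → 1
5:50pm start F → 2
6:10pm end E → 1
6:20pm start G → 2
6:50pm start H → 3
8:20pm end F → 2
9:00pm end G → 1
9:00pm end H → 0
Peak is 3, at 7:30am (A, B, C).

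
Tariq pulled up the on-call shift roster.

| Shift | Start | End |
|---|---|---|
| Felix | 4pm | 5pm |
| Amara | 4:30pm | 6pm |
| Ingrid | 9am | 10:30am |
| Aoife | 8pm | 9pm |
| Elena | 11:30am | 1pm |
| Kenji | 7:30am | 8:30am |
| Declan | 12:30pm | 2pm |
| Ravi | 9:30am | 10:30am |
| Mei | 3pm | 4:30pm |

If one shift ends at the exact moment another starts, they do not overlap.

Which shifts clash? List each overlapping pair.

Two intervals overlap when each starts before the other ends.
Sorted by start: Kenji, Ingrid, Ravi, Elena, Declan, Mei, Felix, Amara, Aoife.
Ingrid starts after Kenji ends, so nothing later overlaps Kenji either.
Ravi starts before Ingrid ends → Ingrid and Ravi overlap.
Elena starts after Ingrid ends, so nothing later overlaps Ingrid either.
Elena starts after Ravi ends, so nothing later overlaps Ravi either.
Declan starts before Elena ends → Elena and Declan overlap.
Mei starts after Elena ends, so nothing later overlaps Elena either.
Mei starts after Declan ends, so nothing later overlaps Declan either.
Felix starts before Mei ends → Mei and Felix overlap.
Amara starts exactly when Mei ends (back-to-back, no overlap), so nothing later overlaps Mei either.
Amara starts before Felix ends → Felix and Amara overlap.
Aoife starts after Felix ends.
Aoife starts after Amara ends.

Amara & Felix, Declan & Elena, Felix & Mei, Ingrid & Ravi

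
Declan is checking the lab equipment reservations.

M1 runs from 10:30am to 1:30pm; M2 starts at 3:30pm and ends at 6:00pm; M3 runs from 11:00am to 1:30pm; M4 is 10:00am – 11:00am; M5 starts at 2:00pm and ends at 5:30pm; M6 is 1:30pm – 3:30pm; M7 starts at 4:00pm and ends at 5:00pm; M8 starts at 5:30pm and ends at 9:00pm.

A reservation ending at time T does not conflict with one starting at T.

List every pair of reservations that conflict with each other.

Sorted by start: M4, M1, M3, M6, M5, M2, M7, M8.
M1 starts before M4 ends → M4 and M1 overlap.
M3 starts exactly when M4 ends (back-to-back, no overlap); M4 is clear from here.
M3 starts before M1 ends → M1 and M3 overlap.
M6 starts exactly when M1 ends (back-to-back, no overlap); M1 is clear from here.
M6 starts exactly when M3 ends (back-to-back, no overlap); M3 is clear from here.
M5 starts before M6 ends → M6 and M5 overlap.
M2 starts exactly when M6 ends (back-to-back, no overlap); M6 is clear from here.
M2 starts before M5 ends → M5 and M2 overlap.
M7 starts before M5 ends → M5 and M7 overlap.
M8 starts exactly when M5 ends (back-to-back, no overlap).
M7 starts before M2 ends → M2 and M7 overlap.
M8 starts before M2 ends → M2 and M8 overlap.
M8 starts after M7 ends.

M1 & M3, M1 & M4, M2 & M5, M2 & M7, M2 & M8, M5 & M6, M5 & M7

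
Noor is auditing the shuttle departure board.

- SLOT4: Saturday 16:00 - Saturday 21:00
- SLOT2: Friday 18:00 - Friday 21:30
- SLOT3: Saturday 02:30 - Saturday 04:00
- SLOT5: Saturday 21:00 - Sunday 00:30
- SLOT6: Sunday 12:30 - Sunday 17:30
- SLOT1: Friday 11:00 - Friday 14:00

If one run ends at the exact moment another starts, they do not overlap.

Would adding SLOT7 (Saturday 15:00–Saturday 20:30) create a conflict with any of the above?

SLOT1: ends Friday 14:00 at or before SLOT7 starts Saturday 15:00 → clear.
SLOT2: ends Friday 21:30 at or before SLOT7 starts Saturday 15:00 → clear.
SLOT3: ends Saturday 04:00 at or before SLOT7 starts Saturday 15:00 → clear.
SLOT4: starts Saturday 16:00 before SLOT7 ends Saturday 20:30, and ends Saturday 21:00 after SLOT7 starts Saturday 15:00 → overlap.
SLOT5: starts Saturday 21:00 at or after SLOT7 ends Saturday 20:30 → clear.
SLOT6: starts Sunday 12:30 at or after SLOT7 ends Saturday 20:30 → clear.
SLOT7 overlaps SLOT4.

Yes — it overlaps SLOT4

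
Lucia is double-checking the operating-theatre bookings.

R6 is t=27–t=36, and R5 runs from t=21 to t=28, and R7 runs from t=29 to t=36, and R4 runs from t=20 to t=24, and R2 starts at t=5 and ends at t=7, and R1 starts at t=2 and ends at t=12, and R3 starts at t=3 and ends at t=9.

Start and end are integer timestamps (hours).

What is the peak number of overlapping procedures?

3

Sweep the timeline, counting +1 at each start and −1 at each end (ends before starts at a tie):
t=2 start R1 → 1
t=3 start R3 → 2
t=5 start R2 → 3
t=7 end R2 → 2
t=9 end R3 → 1
t=12 end R1 → 0
t=20 start R4 → 1
t=21 start R5 → 2
t=24 end R4 → 1
t=27 start R6 → 2
t=28 end R5 → 1
t=29 start R7 → 2
t=36 end R6 → 1
t=36 end R7 → 0
Peak is 3, at t=5 (R1, R2, R3).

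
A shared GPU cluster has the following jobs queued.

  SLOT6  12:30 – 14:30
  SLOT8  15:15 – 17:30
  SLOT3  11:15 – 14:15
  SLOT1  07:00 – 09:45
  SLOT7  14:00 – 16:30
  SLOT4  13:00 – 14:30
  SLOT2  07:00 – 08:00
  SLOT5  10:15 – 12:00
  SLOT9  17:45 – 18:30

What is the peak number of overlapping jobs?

4

Sweep the timeline, counting +1 at each start and −1 at each end (ends before starts at a tie):
07:00 start SLOT1 → 1
07:00 start SLOT2 → 2
08:00 end SLOT2 → 1
09:45 end SLOT1 → 0
10:15 start SLOT5 → 1
11:15 start SLOT3 → 2
12:00 end SLOT5 → 1
12:30 start SLOT6 → 2
13:00 start SLOT4 → 3
14:00 start SLOT7 → 4
14:15 end SLOT3 → 3
14:30 end SLOT4 → 2
14:30 end SLOT6 → 1
15:15 start SLOT8 → 2
16:30 end SLOT7 → 1
17:30 end SLOT8 → 0
17:45 start SLOT9 → 1
18:30 end SLOT9 → 0
Peak is 4, at 14:00 (SLOT3, SLOT4, SLOT6, SLOT7).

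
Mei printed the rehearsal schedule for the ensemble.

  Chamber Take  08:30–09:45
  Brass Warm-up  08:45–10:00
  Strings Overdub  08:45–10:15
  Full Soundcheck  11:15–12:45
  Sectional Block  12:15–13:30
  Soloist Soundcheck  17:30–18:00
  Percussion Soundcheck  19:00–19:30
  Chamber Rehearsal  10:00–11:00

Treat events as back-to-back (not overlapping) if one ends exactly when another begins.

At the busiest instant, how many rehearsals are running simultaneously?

Sweep the timeline, counting +1 at each start and −1 at each end (ends before starts at a tie):
08:30 start Chamber Take → 1
08:45 start Brass Warm-up → 2
08:45 start Strings Overdub → 3
09:45 end Chamber Take → 2
10:00 end Brass Warm-up → 1
10:00 start Chamber Rehearsal → 2
10:15 end Strings Overdub → 1
11:00 end Chamber Rehearsal → 0
11:15 start Full Soundcheck → 1
12:15 start Sectional Block → 2
12:45 end Full Soundcheck → 1
13:30 end Sectional Block → 0
17:30 start Soloist Soundcheck → 1
18:00 end Soloist Soundcheck → 0
19:00 start Percussion Soundcheck → 1
19:30 end Percussion Soundcheck → 0
Peak is 3, at 08:45 (Brass Warm-up, Chamber Take, Strings Overdub).

3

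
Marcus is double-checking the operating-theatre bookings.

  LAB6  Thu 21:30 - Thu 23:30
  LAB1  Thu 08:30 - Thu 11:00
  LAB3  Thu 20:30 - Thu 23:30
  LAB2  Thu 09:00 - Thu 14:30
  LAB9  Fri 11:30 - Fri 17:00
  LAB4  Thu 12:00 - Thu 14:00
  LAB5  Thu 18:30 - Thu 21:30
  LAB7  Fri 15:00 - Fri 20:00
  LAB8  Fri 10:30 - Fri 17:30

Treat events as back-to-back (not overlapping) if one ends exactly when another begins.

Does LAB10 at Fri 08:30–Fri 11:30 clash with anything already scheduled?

Yes — it overlaps LAB8

LAB1: ends Thu 11:00 at or before LAB10 starts Fri 08:30 → clear.
LAB2: ends Thu 14:30 at or before LAB10 starts Fri 08:30 → clear.
LAB4: ends Thu 14:00 at or before LAB10 starts Fri 08:30 → clear.
LAB5: ends Thu 21:30 at or before LAB10 starts Fri 08:30 → clear.
LAB3: ends Thu 23:30 at or before LAB10 starts Fri 08:30 → clear.
LAB6: ends Thu 23:30 at or before LAB10 starts Fri 08:30 → clear.
LAB8: starts Fri 10:30 before LAB10 ends Fri 11:30, and ends Fri 17:30 after LAB10 starts Fri 08:30 → overlap.
LAB9: starts Fri 11:30 at or after LAB10 ends Fri 11:30 → clear.
LAB7: starts Fri 15:00 at or after LAB10 ends Fri 11:30 → clear.
LAB10 overlaps LAB8.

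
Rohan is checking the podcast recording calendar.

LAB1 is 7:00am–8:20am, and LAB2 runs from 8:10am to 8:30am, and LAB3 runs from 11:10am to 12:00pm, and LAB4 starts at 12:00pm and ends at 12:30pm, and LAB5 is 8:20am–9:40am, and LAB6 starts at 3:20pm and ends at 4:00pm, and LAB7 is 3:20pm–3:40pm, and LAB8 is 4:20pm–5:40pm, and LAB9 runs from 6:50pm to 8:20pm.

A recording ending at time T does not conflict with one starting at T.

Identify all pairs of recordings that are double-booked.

LAB1 & LAB2, LAB2 & LAB5, LAB6 & LAB7

Sorted by start: LAB1, LAB2, LAB5, LAB3, LAB4, LAB6, LAB7, LAB8, LAB9.
LAB2 starts before LAB1 ends → LAB1 and LAB2 overlap.
LAB5 starts exactly when LAB1 ends (back-to-back, no overlap); LAB1 is clear from here.
LAB5 starts before LAB2 ends → LAB2 and LAB5 overlap.
LAB3 starts after LAB2 ends; LAB2 is clear from here.
LAB3 starts after LAB5 ends; LAB5 is clear from here.
LAB4 starts exactly when LAB3 ends (back-to-back, no overlap); LAB3 is clear from here.
LAB6 starts after LAB4 ends; LAB4 is clear from here.
LAB7 starts before LAB6 ends → LAB6 and LAB7 overlap.
LAB8 starts after LAB6 ends; LAB6 is clear from here.
LAB8 starts after LAB7 ends; LAB7 is clear from here.
LAB9 starts after LAB8 ends.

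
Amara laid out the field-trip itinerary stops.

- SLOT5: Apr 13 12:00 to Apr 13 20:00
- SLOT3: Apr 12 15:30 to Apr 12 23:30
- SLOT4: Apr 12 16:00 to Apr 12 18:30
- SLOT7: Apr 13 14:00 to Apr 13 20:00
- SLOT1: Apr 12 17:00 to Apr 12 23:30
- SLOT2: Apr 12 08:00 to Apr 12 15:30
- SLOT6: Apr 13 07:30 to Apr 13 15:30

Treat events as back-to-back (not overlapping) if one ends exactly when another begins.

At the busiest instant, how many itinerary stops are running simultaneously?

3

Walk through starts and ends in time order (an end at T is processed before a start at T):
Apr 12 08:00 start SLOT2 → 1
Apr 12 15:30 end SLOT2 → 0
Apr 12 15:30 start SLOT3 → 1
Apr 12 16:00 start SLOT4 → 2
Apr 12 17:00 start SLOT1 → 3
Apr 12 18:30 end SLOT4 → 2
Apr 12 23:30 end SLOT1 → 1
Apr 12 23:30 end SLOT3 → 0
Apr 13 07:30 start SLOT6 → 1
Apr 13 12:00 start SLOT5 → 2
Apr 13 14:00 start SLOT7 → 3
Apr 13 15:30 end SLOT6 → 2
Apr 13 20:00 end SLOT5 → 1
Apr 13 20:00 end SLOT7 → 0
Peak is 3, at Apr 12 17:00 (SLOT1, SLOT3, SLOT4).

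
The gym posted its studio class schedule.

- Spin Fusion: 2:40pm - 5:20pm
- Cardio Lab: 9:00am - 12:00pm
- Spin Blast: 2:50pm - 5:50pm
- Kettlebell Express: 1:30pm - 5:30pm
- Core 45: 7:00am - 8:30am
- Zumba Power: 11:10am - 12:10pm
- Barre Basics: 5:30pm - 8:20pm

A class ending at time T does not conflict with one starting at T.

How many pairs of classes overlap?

Check each pair: they overlap iff neither finishes before the other starts.
Sorted by start: Core 45, Cardio Lab, Zumba Power, Kettlebell Express, Spin Fusion, Spin Blast, Barre Basics.
Cardio Lab starts after Core 45 ends — done with Core 45.
Zumba Power starts before Cardio Lab ends → Cardio Lab and Zumba Power overlap.
Kettlebell Express starts after Cardio Lab ends — done with Cardio Lab.
Kettlebell Express starts after Zumba Power ends — done with Zumba Power.
Spin Fusion starts before Kettlebell Express ends → Kettlebell Express and Spin Fusion overlap.
Spin Blast starts before Kettlebell Express ends → Kettlebell Express and Spin Blast overlap.
Barre Basics starts exactly when Kettlebell Express ends (back-to-back, no overlap).
Spin Blast starts before Spin Fusion ends → Spin Fusion and Spin Blast overlap.
Barre Basics starts after Spin Fusion ends.
Barre Basics starts before Spin Blast ends → Spin Blast and Barre Basics overlap.
Overlapping pairs: Barre Basics & Spin Blast, Cardio Lab & Zumba Power, Kettlebell Express & Spin Blast, Kettlebell Express & Spin Fusion, Spin Blast & Spin Fusion — 5 in total.

5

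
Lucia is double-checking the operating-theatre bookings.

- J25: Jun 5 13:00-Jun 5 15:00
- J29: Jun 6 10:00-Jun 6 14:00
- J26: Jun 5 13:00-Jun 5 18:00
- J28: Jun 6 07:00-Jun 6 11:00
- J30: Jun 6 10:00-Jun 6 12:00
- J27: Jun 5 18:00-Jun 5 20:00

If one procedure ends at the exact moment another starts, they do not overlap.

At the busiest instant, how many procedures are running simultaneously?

3

Sort all start/end points and keep a running count:
Jun 5 13:00 start J25 → 1
Jun 5 13:00 start J26 → 2
Jun 5 15:00 end J25 → 1
Jun 5 18:00 end J26 → 0
Jun 5 18:00 start J27 → 1
Jun 5 20:00 end J27 → 0
Jun 6 07:00 start J28 → 1
Jun 6 10:00 start J29 → 2
Jun 6 10:00 start J30 → 3
Jun 6 11:00 end J28 → 2
Jun 6 12:00 end J30 → 1
Jun 6 14:00 end J29 → 0
Peak is 3, at Jun 6 10:00 (J28, J29, J30).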